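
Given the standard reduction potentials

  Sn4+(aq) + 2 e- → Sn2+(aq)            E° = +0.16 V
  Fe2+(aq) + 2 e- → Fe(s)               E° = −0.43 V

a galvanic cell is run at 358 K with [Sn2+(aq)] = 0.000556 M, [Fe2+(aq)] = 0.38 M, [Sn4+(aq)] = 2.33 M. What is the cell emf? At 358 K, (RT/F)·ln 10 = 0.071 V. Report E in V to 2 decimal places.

The Sn⁴⁺/Sn²⁺ couple has the more positive E°, so it is the cathode; Fe²⁺/Fe is the anode.
E°cell = E°cat − E°an = +0.16 − (−0.43) = +0.59 V; n = 2.
Balancing gives Sn4+(aq) + Fe(s) → Sn2+(aq) + Fe2+(aq); hence Q = ([Sn2+(aq)]·[Fe2+(aq)]) / [Sn4+(aq)] = 9.07×10^−5 (log Q = −4.042).
Applying E = E° − (RT ln10/nF)·log Q gives +0.59 − (0.071/2)(−4.042) = +0.73 V.

+0.73 V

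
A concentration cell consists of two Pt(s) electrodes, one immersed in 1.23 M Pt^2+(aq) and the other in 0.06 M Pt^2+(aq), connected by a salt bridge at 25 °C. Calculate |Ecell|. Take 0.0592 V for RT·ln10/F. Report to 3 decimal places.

0.039 V

For a concentration cell E°cell = 0, since both electrodes use the same couple.
The compartment with the higher Pt^2+(aq) concentration (1.23 M) acts as the cathode; ions are reduced there and produced at the dilute (0.06 M) anode.
With n = 2, Ecell = −(0.0592/2)·log([dilute]/[conc]) = −(0.0592/2)·log(0.06/1.23) = +0.039 V.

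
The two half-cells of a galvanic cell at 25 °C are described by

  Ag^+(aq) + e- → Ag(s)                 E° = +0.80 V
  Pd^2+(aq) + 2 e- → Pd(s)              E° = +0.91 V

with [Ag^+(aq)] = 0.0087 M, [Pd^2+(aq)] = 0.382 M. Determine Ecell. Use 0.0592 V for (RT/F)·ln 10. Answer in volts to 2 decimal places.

Pd²⁺/Pd is reduced (cathode, E° = +0.91 V) and Ag⁺/Ag is oxidized (anode).
E°cell = +0.91 − (+0.80) = +0.11 V, with n = 2 electrons transferred.
The balanced reaction is Pd^2+(aq) + 2 Ag(s) → Pd(s) + 2 Ag^+(aq), so Q = [Ag^+(aq)]^2 / [Pd^2+(aq)] = 0.000198 and log Q = −3.703.
Applying E = E° − (RT ln10/nF)·log Q gives +0.11 − (0.0592/2)(−3.703) = +0.22 V.

+0.22 V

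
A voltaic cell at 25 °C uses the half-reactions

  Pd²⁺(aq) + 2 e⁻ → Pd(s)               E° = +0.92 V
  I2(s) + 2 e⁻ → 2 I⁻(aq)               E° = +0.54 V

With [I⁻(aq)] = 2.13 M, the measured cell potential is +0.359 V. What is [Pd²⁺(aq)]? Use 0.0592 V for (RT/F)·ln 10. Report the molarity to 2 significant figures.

0.043 M

The Pd²⁺/Pd couple has the larger reduction potential, so it is the cathode: E°cell = +0.92 − (+0.54) = +0.38 V and n = 2.
Rearranging E = E° − (0.0592/n)·log Q gives log Q = 2(+0.38 − (+0.359))/0.0592 = 0.709.
The balanced reaction is Pd²⁺(aq) + 2 I⁻(aq) → Pd(s) + I2(s), so Q = 1 / ([Pd²⁺(aq)]·[I⁻(aq)]^2).
Substituting the known concentrations and solving, log [Pd²⁺(aq)] = −1.366 and [Pd²⁺(aq)] = 0.043 M.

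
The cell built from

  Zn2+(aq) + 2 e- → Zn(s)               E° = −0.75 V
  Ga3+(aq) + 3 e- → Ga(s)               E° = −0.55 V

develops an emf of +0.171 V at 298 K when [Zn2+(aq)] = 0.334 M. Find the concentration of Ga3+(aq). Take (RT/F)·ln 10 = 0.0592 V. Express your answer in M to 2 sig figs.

0.0065 M

With Ga³⁺/Ga at the cathode and Zn²⁺/Zn at the anode, E°cell = −0.55 − (−0.75) = +0.20 V (n = 6).
Since E = E° − (0.0592/n)·log Q, log Q = n(E° − E)/0.0592 = 2.939.
For 2 Ga3+(aq) + 3 Zn(s) → 2 Ga(s) + 3 Zn2+(aq), the reaction quotient is Q = [Zn2+(aq)]^3 / [Ga3+(aq)]^2.
Substituting the known concentrations and solving, log [Ga3+(aq)] = −2.184 and [Ga3+(aq)] = 0.0065 M.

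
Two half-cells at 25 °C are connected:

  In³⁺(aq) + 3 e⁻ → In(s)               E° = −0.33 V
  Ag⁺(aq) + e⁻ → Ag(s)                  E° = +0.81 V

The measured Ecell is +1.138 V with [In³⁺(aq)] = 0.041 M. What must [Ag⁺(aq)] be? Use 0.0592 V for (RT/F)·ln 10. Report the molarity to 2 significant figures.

0.32 M

Ag⁺/Ag is the cathode (higher E°); E°cell = +0.81 − (−0.33) = +1.14 V with n = 3.
Since E = E° − (0.0592/n)·log Q, log Q = n(E° − E)/0.0592 = 0.101.
For 3 Ag⁺(aq) + In(s) → 3 Ag(s) + In³⁺(aq), the reaction quotient is Q = [In³⁺(aq)] / [Ag⁺(aq)]^3.
Isolating [Ag⁺(aq)] in Q = 10^{0.101} yields log [Ag⁺(aq)] = −0.496, i.e. 0.32 M.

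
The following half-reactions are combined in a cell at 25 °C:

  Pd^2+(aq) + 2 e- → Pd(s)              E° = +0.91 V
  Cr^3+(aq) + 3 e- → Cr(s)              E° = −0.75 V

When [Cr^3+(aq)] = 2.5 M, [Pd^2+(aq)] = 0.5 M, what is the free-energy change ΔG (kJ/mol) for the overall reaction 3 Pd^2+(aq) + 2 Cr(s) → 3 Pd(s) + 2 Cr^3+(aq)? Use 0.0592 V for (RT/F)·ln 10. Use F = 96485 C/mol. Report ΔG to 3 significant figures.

−951 kJ/mol

E°cell = +0.91 − (−0.75) = +1.66 V; the balanced reaction transfers n = 6 electrons.
Here Q = [Cr^3+(aq)]^2 / [Pd^2+(aq)]^3 = 50 (log Q = 1.699), giving E = +1.66 − (0.0592/6)·(1.699) = +1.6432 V.
Finally ΔG = −nFE = −(6)(96485 C/mol)(+1.6432 V) = −951 kJ/mol.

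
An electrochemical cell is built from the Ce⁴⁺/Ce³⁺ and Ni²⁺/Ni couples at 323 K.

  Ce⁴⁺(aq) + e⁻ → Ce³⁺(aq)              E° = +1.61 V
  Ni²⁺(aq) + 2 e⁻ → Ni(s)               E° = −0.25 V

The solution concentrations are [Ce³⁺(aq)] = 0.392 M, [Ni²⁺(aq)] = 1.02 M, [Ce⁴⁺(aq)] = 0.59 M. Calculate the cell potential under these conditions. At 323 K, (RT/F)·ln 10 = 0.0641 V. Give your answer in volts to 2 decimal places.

+1.87 V

The Ce⁴⁺/Ce³⁺ couple has the more positive E°, so it is the cathode; Ni²⁺/Ni is the anode.
The standard potential is +1.61 − (−0.25) = +1.86 V and the balanced reaction transfers n = 2 electrons.
For the overall reaction 2 Ce⁴⁺(aq) + Ni(s) → 2 Ce³⁺(aq) + Ni²⁺(aq), Q = ([Ce³⁺(aq)]^2·[Ni²⁺(aq)]) / [Ce⁴⁺(aq)]^2 = 0.45, giving log Q = −0.347.
E = E° − (0.0641/n)·log Q = +1.86 − (0.0641/2)(−0.347) = +1.87 V.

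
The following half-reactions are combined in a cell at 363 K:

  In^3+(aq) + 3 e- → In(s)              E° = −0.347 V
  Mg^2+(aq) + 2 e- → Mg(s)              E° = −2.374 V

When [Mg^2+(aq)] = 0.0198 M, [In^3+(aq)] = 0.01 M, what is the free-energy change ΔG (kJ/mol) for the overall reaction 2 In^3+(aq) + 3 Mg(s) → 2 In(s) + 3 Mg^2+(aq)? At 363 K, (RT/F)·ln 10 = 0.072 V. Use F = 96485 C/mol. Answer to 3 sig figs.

−1180 kJ/mol

E°cell = −0.347 − (−2.374) = +2.027 V; the balanced reaction transfers n = 6 electrons.
Here Q = [Mg^2+(aq)]^3 / [In^3+(aq)]^2 = 0.0776 (log Q = −1.110), giving E = +2.027 − (0.072/6)·(−1.110) = +2.0403 V.
Finally ΔG = −nFE = −(6)(96485 C/mol)(+2.0403 V) = −1180 kJ/mol.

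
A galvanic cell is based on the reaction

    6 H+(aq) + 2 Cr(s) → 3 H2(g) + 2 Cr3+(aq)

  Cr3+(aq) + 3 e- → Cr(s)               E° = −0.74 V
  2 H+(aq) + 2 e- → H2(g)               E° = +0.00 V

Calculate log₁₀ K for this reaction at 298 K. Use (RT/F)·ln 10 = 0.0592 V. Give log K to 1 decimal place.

The 2H⁺/H₂ couple is reduced (cathode); E°cell = +0.00 − (−0.74) = +0.74 V with n = 6.
At equilibrium E = 0, so log K = nE°cell / 0.0592 = (6)(+0.74) / 0.0592 = 75.0.

log K = 75.0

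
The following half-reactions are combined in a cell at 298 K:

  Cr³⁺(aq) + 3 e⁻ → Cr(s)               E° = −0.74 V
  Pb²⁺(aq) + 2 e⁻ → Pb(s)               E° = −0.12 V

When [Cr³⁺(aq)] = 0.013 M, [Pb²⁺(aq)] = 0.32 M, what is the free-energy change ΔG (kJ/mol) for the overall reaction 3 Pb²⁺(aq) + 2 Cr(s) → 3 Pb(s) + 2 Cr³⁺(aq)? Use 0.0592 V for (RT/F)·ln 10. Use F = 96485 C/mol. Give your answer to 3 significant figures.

−372 kJ/mol

The standard cell potential is −0.12 − (−0.74) = +0.62 V, with n = 6 electrons in the balanced equation.
Q = [Cr³⁺(aq)]^2 / [Pb²⁺(aq)]^3 = 0.00516, so log Q = −2.288 and E = +0.62 − (0.0592/6)(−2.288) = +0.6426 V.
ΔG = −nFE = −(6)(96485)(+0.6426) J/mol = −372 kJ/mol.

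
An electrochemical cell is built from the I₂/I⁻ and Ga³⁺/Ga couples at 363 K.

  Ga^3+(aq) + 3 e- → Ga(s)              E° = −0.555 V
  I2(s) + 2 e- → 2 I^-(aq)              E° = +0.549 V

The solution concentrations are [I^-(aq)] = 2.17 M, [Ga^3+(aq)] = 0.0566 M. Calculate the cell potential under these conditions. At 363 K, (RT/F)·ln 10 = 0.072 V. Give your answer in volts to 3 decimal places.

+1.110 V

I₂/I⁻ is reduced (cathode, E° = +0.549 V) and Ga³⁺/Ga is oxidized (anode).
E°cell = E°cat − E°an = +0.549 − (−0.555) = +1.104 V; n = 6.
The balanced reaction is 3 I2(s) + 2 Ga(s) → 6 I^-(aq) + 2 Ga^3+(aq), so Q = [I^-(aq)]^6·[Ga^3+(aq)]^2 = 0.334 and log Q = −0.476.
E = E° − (0.072/n)·log Q = +1.104 − (0.072/6)(−0.476) = +1.110 V.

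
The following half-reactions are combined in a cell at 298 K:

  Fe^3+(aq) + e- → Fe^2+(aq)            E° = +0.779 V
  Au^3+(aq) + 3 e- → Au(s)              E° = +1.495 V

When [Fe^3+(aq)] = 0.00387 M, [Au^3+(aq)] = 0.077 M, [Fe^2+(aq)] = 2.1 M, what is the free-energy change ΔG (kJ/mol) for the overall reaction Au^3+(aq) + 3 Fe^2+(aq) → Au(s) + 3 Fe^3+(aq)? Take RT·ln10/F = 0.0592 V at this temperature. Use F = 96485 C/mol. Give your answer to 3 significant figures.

E°cell = +1.495 − (+0.779) = +0.716 V; the balanced reaction transfers n = 3 electrons.
Here Q = [Fe^3+(aq)]^3 / ([Au^3+(aq)]·[Fe^2+(aq)]^3) = 8.13×10^−8 (log Q = −7.090), giving E = +0.716 − (0.0592/3)·(−7.090) = +0.8559 V.
Finally ΔG = −nFE = −(3)(96485 C/mol)(+0.8559 V) = −248 kJ/mol.

−248 kJ/mol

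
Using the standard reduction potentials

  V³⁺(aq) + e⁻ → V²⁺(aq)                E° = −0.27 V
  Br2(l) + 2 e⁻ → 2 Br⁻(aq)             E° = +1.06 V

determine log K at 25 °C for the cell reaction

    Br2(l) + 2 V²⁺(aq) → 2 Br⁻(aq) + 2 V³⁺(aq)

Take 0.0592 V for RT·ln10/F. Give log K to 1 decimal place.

The Br₂/Br⁻ couple is reduced (cathode); E°cell = +1.06 − (−0.27) = +1.33 V with n = 2.
At equilibrium E = 0, so log K = nE°cell / 0.0592 = (2)(+1.33) / 0.0592 = 44.9.

log K = 44.9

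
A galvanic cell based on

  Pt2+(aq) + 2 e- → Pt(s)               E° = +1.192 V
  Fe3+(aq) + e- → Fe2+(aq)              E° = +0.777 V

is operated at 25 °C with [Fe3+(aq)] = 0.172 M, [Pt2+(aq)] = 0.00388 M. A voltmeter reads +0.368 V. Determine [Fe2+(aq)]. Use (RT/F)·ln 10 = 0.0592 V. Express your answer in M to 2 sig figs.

0.44 M

The Pt²⁺/Pt couple has the larger reduction potential, so it is the cathode: E°cell = +1.192 − (+0.777) = +0.415 V and n = 2.
Rearranging E = E° − (0.0592/n)·log Q gives log Q = 2(+0.415 − (+0.368))/0.0592 = 1.588.
Balancing electrons gives Pt2+(aq) + 2 Fe2+(aq) → Pt(s) + 2 Fe3+(aq); thus Q = [Fe3+(aq)]^2 / ([Pt2+(aq)]·[Fe2+(aq)]^2).
Isolating [Fe2+(aq)] in Q = 10^{1.588} yields log [Fe2+(aq)] = −0.353, i.e. 0.44 M.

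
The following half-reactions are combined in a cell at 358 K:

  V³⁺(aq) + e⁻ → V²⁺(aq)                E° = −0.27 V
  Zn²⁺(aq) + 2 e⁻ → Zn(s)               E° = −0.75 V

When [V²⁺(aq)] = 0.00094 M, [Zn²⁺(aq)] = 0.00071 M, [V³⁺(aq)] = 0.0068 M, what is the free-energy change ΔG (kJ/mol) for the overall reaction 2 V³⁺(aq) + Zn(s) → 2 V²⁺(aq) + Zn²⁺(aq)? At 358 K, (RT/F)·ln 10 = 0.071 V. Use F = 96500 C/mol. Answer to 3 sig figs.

−126 kJ/mol

The standard cell potential is −0.27 − (−0.75) = +0.48 V, with n = 2 electrons in the balanced equation.
The reaction quotient is ([V²⁺(aq)]^2·[Zn²⁺(aq)]) / [V³⁺(aq)]^2 = 1.36×10^−5; by Nernst, E = +0.48 − (0.071/2)(−4.868) = +0.6528 V.
ΔG = −nFE = −(2)(96500)(+0.6528) J/mol = −126 kJ/mol.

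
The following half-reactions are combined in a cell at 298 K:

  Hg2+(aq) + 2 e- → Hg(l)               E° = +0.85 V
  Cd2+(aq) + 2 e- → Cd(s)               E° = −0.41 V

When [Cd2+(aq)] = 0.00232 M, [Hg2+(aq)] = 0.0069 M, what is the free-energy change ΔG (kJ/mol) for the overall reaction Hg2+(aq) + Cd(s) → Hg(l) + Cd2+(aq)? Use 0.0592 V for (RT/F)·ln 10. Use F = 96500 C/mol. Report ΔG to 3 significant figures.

−246 kJ/mol

E°cell = +0.85 − (−0.41) = +1.26 V; the balanced reaction transfers n = 2 electrons.
Q = [Cd2+(aq)] / [Hg2+(aq)] = 0.336, so log Q = −0.473 and E = +1.26 − (0.0592/2)(−0.473) = +1.2740 V.
ΔG = −nFE = −(2)(96500)(+1.2740) J/mol = −246 kJ/mol.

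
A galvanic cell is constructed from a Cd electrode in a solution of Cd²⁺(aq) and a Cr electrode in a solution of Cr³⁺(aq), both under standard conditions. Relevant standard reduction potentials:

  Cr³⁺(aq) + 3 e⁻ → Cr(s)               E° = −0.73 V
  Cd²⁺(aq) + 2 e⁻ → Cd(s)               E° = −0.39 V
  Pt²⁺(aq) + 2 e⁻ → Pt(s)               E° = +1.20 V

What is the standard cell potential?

+0.34 V

Of the two couples in this cell, the one with the more positive reduction potential is reduced at the cathode: here that is Cd²⁺/Cd (−0.39 V); Cr³⁺/Cr (−0.73 V) is the anode.
E°cell = E°(cathode) − E°(anode) = −0.39 − (−0.73) = +0.34 V.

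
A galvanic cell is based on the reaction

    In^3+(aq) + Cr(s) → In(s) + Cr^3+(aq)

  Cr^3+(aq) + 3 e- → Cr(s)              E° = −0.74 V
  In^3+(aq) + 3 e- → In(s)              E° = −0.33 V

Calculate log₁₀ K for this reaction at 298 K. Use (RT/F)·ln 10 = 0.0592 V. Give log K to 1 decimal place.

The In³⁺/In couple is reduced (cathode); E°cell = −0.33 − (−0.74) = +0.41 V with n = 3.
At equilibrium E = 0, so log K = nE°cell / 0.0592 = (3)(+0.41) / 0.0592 = 20.8.

log K = 20.8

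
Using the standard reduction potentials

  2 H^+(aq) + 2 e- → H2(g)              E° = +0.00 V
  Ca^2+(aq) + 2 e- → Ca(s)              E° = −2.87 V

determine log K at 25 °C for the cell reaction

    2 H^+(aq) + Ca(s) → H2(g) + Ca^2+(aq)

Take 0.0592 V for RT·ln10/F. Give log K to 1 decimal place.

The 2H⁺/H₂ couple is reduced (cathode); E°cell = +0.00 − (−2.87) = +2.87 V with n = 2.
At equilibrium E = 0, so log K = nE°cell / 0.0592 = (2)(+2.87) / 0.0592 = 97.0.

log K = 97.0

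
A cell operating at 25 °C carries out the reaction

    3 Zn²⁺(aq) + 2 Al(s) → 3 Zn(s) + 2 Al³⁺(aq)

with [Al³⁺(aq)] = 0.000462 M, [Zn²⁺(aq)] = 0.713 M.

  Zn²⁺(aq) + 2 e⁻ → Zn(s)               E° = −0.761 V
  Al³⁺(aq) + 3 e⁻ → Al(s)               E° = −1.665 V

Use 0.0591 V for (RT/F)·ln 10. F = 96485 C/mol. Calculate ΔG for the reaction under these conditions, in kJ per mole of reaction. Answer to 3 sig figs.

−559 kJ/mol

With Zn²⁺/Zn reduced at the cathode, E°cell = −0.761 − (−1.665) = +0.904 V and n = 6.
The reaction quotient is [Al³⁺(aq)]^2 / [Zn²⁺(aq)]^3 = 5.89×10^−7; by Nernst, E = +0.904 − (0.0591/6)(−6.230) = +0.9654 V.
ΔG = −nFE = −(6)(96485)(+0.9654) J/mol = −559 kJ/mol.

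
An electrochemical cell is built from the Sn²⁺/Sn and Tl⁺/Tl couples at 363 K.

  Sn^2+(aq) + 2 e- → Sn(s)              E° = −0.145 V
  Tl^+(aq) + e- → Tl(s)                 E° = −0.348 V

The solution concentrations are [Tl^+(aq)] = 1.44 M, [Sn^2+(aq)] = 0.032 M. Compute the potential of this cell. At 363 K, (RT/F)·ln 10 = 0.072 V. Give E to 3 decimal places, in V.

+0.138 V

Since E°(Sn²⁺/Sn) > E°(Tl⁺/Tl), Sn²⁺/Sn serves as the cathode.
E°cell = −0.145 − (−0.348) = +0.203 V, with n = 2 electrons transferred.
The balanced reaction is Sn^2+(aq) + 2 Tl(s) → Sn(s) + 2 Tl^+(aq), so Q = [Tl^+(aq)]^2 / [Sn^2+(aq)] = 64.8 and log Q = 1.812.
E = E° − (0.072/n)·log Q = +0.203 − (0.072/2)(1.812) = +0.138 V.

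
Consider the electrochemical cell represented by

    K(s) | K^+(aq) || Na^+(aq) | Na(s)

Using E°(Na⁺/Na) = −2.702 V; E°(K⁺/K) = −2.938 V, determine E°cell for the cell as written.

By convention the left-hand electrode in cell notation is the anode (oxidation) and the right-hand electrode is the cathode (reduction).
E°cell = E°(right) − E°(left) = −2.702 − (−2.938) = +0.236 V.

+0.236 V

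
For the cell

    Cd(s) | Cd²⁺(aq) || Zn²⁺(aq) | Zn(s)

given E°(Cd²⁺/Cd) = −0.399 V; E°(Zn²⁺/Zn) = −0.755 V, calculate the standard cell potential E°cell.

−0.356 V

By convention the left-hand electrode in cell notation is the anode (oxidation) and the right-hand electrode is the cathode (reduction).
E°cell = E°(right) − E°(left) = −0.755 − (−0.399) = −0.356 V.
The negative sign shows that, as written, the cell would require an external voltage to drive the reaction.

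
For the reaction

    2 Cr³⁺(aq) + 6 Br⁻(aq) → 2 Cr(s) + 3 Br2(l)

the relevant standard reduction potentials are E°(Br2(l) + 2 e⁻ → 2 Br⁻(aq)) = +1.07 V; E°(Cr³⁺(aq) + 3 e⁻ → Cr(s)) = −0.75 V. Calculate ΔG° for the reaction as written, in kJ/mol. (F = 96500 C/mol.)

+1054 kJ/mol

In the reaction as written Cr³⁺(aq) is reduced, so the Cr³⁺/Cr couple is the cathode and Br₂/Br⁻ is the anode.
E°cell = −0.75 − (+1.07) = −1.82 V; balancing electrons gives n = 6.
ΔG° = −nFE°cell = −(6)(96500)(−1.82) J/mol = +1054 kJ/mol.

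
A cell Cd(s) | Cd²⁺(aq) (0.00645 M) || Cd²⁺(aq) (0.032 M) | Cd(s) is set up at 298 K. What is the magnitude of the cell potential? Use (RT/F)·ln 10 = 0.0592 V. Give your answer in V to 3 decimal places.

For a concentration cell E°cell = 0, since both electrodes use the same couple.
The compartment with the higher Cd²⁺(aq) concentration (0.032 M) acts as the cathode; ions are reduced there and produced at the dilute (0.00645 M) anode.
With n = 2, Ecell = −(0.0592/2)·log([dilute]/[conc]) = −(0.0592/2)·log(0.00645/0.032) = +0.021 V.

0.021 V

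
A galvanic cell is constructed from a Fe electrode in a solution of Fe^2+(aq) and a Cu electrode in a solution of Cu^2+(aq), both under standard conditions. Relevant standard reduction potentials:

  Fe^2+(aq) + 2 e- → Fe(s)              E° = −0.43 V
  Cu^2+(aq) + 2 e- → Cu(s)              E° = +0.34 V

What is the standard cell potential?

+0.77 V

Of the two couples in this cell, the one with the more positive reduction potential is reduced at the cathode: here that is Cu²⁺/Cu (+0.34 V); Fe²⁺/Fe (−0.43 V) is the anode.
E°cell = E°(cathode) − E°(anode) = +0.34 − (−0.43) = +0.77 V.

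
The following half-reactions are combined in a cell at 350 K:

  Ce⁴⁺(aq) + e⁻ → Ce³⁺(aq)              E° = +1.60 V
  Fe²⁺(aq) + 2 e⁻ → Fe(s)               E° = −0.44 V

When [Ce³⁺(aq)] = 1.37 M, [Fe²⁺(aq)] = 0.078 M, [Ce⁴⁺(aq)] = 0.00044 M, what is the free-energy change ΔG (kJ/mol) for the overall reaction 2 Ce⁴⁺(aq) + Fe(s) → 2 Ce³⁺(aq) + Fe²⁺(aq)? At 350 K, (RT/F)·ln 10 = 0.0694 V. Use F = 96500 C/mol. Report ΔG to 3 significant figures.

The standard cell potential is +1.60 − (−0.44) = +2.04 V, with n = 2 electrons in the balanced equation.
Q = ([Ce³⁺(aq)]^2·[Fe²⁺(aq)]) / [Ce⁴⁺(aq)]^2 = 7.56×10^5, so log Q = 5.879 and E = +2.04 − (0.0694/2)(5.879) = +1.8360 V.
Finally ΔG = −nFE = −(2)(96500 C/mol)(+1.8360 V) = −354 kJ/mol.

−354 kJ/mol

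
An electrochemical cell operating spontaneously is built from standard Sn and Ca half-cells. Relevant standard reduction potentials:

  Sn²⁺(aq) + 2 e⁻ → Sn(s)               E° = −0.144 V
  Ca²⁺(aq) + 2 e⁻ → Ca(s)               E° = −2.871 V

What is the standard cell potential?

Of the two couples in this cell, the one with the more positive reduction potential is reduced at the cathode: here that is Sn²⁺/Sn (−0.144 V); Ca²⁺/Ca (−2.871 V) is the anode.
E°cell = E°(cathode) − E°(anode) = −0.144 − (−2.871) = +2.727 V.

+2.727 V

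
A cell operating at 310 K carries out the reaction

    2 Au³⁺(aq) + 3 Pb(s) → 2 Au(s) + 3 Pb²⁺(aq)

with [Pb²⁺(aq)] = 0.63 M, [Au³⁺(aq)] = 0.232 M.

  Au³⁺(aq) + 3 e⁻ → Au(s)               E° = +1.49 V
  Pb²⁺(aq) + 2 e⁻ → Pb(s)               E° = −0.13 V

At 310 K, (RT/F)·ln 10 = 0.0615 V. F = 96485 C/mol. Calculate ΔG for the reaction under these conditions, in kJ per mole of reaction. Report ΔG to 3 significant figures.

E°cell = +1.49 − (−0.13) = +1.62 V; the balanced reaction transfers n = 6 electrons.
The reaction quotient is [Pb²⁺(aq)]^3 / [Au³⁺(aq)]^2 = 4.65; by Nernst, E = +1.62 − (0.0615/6)(0.667) = +1.6132 V.
ΔG = −nFE = −(6)(96485)(+1.6132) J/mol = −934 kJ/mol.

−934 kJ/mol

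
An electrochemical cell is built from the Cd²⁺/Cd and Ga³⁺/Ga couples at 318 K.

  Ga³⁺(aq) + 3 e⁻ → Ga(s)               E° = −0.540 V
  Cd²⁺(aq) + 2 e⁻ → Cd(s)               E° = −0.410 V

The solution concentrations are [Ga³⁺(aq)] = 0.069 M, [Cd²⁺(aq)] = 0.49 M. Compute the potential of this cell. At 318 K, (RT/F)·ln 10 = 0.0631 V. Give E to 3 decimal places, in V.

+0.145 V

Since E°(Cd²⁺/Cd) > E°(Ga³⁺/Ga), Cd²⁺/Cd serves as the cathode.
E°cell = E°cat − E°an = −0.410 − (−0.540) = +0.130 V; n = 6.
The balanced reaction is 3 Cd²⁺(aq) + 2 Ga(s) → 3 Cd(s) + 2 Ga³⁺(aq), so Q = [Ga³⁺(aq)]^2 / [Cd²⁺(aq)]^3 = 0.0405 and log Q = −1.393.
By the Nernst equation, E = +0.130 − (0.0631/6)·(−1.393) = +0.145 V.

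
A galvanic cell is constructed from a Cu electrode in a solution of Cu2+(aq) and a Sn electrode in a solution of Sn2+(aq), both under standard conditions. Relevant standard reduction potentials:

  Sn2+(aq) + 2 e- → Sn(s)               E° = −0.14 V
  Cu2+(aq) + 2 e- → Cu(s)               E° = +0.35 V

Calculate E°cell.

+0.49 V

Of the two couples in this cell, the one with the more positive reduction potential is reduced at the cathode: here that is Cu²⁺/Cu (+0.35 V); Sn²⁺/Sn (−0.14 V) is the anode.
E°cell = E°(cathode) − E°(anode) = +0.35 − (−0.14) = +0.49 V.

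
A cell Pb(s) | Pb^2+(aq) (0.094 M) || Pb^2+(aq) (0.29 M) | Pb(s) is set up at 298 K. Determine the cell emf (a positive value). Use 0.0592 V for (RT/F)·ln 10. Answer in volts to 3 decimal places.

For a concentration cell E°cell = 0, since both electrodes use the same couple.
The compartment with the higher Pb^2+(aq) concentration (0.29 M) acts as the cathode; ions are reduced there and produced at the dilute (0.094 M) anode.
With n = 2, Ecell = −(0.0592/2)·log([dilute]/[conc]) = −(0.0592/2)·log(0.094/0.29) = +0.014 V.

0.014 V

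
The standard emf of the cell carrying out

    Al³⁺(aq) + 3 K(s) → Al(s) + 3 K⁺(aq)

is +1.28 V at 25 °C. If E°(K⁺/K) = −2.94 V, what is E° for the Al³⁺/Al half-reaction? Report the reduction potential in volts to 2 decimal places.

In the reaction as written the Al³⁺/Al couple is reduced (cathode) and K⁺/K is oxidized (anode), so E°cell = E°(Al³⁺/Al) − E°(K⁺/K).
E°(Al³⁺/Al) = E°cell + E°(anode) = +1.28 + (−2.94) = −1.66 V.

−1.66 V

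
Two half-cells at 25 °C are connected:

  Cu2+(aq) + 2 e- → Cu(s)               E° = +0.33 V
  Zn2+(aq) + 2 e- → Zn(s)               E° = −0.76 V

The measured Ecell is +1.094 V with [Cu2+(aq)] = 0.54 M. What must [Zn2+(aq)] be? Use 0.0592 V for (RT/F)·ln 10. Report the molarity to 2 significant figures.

The Cu²⁺/Cu couple has the larger reduction potential, so it is the cathode: E°cell = +0.33 − (−0.76) = +1.09 V and n = 2.
Rearranging E = E° − (0.0592/n)·log Q gives log Q = 2(+1.09 − (+1.094))/0.0592 = −0.135.
The balanced reaction is Cu2+(aq) + Zn(s) → Cu(s) + Zn2+(aq), so Q = [Zn2+(aq)] / [Cu2+(aq)].
Solving for the unknown gives log [Zn2+(aq)] = −0.403, so [Zn2+(aq)] ≈ 0.40 M.

0.40 M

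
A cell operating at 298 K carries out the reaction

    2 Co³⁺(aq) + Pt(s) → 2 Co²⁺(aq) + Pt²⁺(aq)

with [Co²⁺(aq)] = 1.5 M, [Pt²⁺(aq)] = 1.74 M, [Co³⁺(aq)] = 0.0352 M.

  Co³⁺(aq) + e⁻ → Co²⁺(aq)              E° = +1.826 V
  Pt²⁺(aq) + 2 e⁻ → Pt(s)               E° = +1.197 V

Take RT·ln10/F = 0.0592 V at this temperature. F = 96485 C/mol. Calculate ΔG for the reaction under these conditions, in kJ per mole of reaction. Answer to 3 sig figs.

−101 kJ/mol

E°cell = +1.826 − (+1.197) = +0.629 V; the balanced reaction transfers n = 2 electrons.
Here Q = ([Co²⁺(aq)]^2·[Pt²⁺(aq)]) / [Co³⁺(aq)]^2 = 3.16×10^3 (log Q = 3.500), giving E = +0.629 − (0.0592/2)·(3.500) = +0.5254 V.
Then ΔG = −nFE = −2 × 96485 × +0.5254 J/mol = −101 kJ/mol.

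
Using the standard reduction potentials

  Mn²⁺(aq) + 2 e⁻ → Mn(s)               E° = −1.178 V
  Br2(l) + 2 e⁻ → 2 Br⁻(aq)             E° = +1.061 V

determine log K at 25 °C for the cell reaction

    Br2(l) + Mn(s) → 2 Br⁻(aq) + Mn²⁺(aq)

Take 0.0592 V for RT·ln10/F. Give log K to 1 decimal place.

log K = 75.6

The Br₂/Br⁻ couple is reduced (cathode); E°cell = +1.061 − (−1.178) = +2.239 V with n = 2.
At equilibrium E = 0, so log K = nE°cell / 0.0592 = (2)(+2.239) / 0.0592 = 75.6.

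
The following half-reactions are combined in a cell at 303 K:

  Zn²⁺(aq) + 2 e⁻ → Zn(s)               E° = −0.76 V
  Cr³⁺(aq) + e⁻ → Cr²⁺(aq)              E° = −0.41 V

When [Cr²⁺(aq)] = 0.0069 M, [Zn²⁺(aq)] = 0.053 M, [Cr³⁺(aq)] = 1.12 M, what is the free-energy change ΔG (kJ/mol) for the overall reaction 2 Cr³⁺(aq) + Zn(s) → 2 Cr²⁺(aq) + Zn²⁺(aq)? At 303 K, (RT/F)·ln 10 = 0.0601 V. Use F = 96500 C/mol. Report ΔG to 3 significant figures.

−101 kJ/mol

E°cell = −0.41 − (−0.76) = +0.35 V; the balanced reaction transfers n = 2 electrons.
Q = ([Cr²⁺(aq)]^2·[Zn²⁺(aq)]) / [Cr³⁺(aq)]^2 = 2.01×10^−6, so log Q = −5.696 and E = +0.35 − (0.0601/2)(−5.696) = +0.5212 V.
Then ΔG = −nFE = −2 × 96500 × +0.5212 J/mol = −101 kJ/mol.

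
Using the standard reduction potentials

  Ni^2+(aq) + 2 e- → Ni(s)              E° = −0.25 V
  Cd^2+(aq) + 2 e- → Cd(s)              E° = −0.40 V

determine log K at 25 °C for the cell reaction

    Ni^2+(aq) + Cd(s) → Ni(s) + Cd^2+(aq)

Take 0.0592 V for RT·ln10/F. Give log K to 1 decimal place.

log K = 5.1

The Ni²⁺/Ni couple is reduced (cathode); E°cell = −0.25 − (−0.40) = +0.15 V with n = 2.
At equilibrium E = 0, so log K = nE°cell / 0.0592 = (2)(+0.15) / 0.0592 = 5.1.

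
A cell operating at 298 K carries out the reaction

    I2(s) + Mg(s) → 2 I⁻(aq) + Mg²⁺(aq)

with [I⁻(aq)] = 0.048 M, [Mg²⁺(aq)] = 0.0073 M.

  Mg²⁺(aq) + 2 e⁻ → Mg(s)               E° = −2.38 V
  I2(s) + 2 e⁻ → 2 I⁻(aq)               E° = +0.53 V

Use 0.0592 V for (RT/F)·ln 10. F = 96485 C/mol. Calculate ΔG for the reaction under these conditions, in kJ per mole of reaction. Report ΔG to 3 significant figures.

−589 kJ/mol

The standard cell potential is +0.53 − (−2.38) = +2.91 V, with n = 2 electrons in the balanced equation.
The reaction quotient is [I⁻(aq)]^2·[Mg²⁺(aq)] = 1.68×10^−5; by Nernst, E = +2.91 − (0.0592/2)(−4.774) = +3.0513 V.
Then ΔG = −nFE = −2 × 96485 × +3.0513 J/mol = −589 kJ/mol.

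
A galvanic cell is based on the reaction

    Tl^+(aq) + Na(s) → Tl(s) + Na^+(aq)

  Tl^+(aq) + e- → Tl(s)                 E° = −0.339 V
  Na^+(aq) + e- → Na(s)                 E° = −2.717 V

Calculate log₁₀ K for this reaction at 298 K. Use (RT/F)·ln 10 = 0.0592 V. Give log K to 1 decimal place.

The Tl⁺/Tl couple is reduced (cathode); E°cell = −0.339 − (−2.717) = +2.378 V with n = 1.
At equilibrium E = 0, so log K = nE°cell / 0.0592 = (1)(+2.378) / 0.0592 = 40.2.

log K = 40.2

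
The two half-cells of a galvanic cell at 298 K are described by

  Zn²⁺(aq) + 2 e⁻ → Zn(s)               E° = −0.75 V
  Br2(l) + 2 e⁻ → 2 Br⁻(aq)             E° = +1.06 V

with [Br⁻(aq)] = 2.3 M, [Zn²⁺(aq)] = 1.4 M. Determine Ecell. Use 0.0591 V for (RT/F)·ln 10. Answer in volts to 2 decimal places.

Since E°(Br₂/Br⁻) > E°(Zn²⁺/Zn), Br₂/Br⁻ serves as the cathode.
E°cell = E°cat − E°an = +1.06 − (−0.75) = +1.81 V; n = 2.
For the overall reaction Br2(l) + Zn(s) → 2 Br⁻(aq) + Zn²⁺(aq), Q = [Br⁻(aq)]^2·[Zn²⁺(aq)] = 7.41, giving log Q = 0.870.
Applying E = E° − (RT ln10/nF)·log Q gives +1.81 − (0.0591/2)(0.870) = +1.78 V.

+1.78 V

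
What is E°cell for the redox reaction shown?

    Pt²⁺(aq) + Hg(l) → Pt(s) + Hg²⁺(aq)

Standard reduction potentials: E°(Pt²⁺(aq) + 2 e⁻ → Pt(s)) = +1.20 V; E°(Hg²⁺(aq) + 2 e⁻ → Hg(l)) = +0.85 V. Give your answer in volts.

In the reaction as written, Pt²⁺(aq) is reduced (cathode) and Hg²⁺(aq) is produced by oxidation at the anode.
E°cell = E°(cathode) − E°(anode) = +1.20 − (+0.85) = +0.35 V.
The positive value indicates the reaction is spontaneous as written.

+0.35 V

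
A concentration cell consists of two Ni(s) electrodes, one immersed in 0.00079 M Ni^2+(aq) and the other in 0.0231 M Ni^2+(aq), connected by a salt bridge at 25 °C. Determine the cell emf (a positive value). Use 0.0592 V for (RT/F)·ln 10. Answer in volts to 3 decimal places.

0.043 V

For a concentration cell E°cell = 0, since both electrodes use the same couple.
The compartment with the higher Ni^2+(aq) concentration (0.0231 M) acts as the cathode; ions are reduced there and produced at the dilute (0.00079 M) anode.
With n = 2, Ecell = −(0.0592/2)·log([dilute]/[conc]) = −(0.0592/2)·log(0.00079/0.0231) = +0.043 V.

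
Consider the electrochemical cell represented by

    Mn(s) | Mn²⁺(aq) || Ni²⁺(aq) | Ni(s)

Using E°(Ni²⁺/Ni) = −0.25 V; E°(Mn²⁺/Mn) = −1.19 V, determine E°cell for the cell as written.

By convention the left-hand electrode in cell notation is the anode (oxidation) and the right-hand electrode is the cathode (reduction).
E°cell = E°(right) − E°(left) = −0.25 − (−1.19) = +0.94 V.

+0.94 V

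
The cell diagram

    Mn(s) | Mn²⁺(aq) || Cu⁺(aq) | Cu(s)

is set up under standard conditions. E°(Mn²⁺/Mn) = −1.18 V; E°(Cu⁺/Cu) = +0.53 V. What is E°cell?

By convention the left-hand electrode in cell notation is the anode (oxidation) and the right-hand electrode is the cathode (reduction).
E°cell = E°(right) − E°(left) = +0.53 − (−1.18) = +1.71 V.

+1.71 V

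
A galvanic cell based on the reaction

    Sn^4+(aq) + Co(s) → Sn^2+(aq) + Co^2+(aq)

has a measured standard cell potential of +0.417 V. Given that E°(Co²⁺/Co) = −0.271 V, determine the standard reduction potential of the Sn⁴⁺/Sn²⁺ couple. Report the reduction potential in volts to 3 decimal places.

+0.146 V

In the reaction as written the Sn⁴⁺/Sn²⁺ couple is reduced (cathode) and Co²⁺/Co is oxidized (anode), so E°cell = E°(Sn⁴⁺/Sn²⁺) − E°(Co²⁺/Co).
E°(Sn⁴⁺/Sn²⁺) = E°cell + E°(anode) = +0.417 + (−0.271) = +0.146 V.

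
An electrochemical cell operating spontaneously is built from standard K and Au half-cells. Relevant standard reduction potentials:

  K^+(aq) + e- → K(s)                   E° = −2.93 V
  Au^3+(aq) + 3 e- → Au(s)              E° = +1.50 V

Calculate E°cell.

+4.43 V

The Au³⁺/Au couple has the higher E°, so Au ion is reduced (cathode) and K is oxidized (anode).
E°cell = E°(cathode) − E°(anode) = +1.50 − (−2.93) = +4.43 V.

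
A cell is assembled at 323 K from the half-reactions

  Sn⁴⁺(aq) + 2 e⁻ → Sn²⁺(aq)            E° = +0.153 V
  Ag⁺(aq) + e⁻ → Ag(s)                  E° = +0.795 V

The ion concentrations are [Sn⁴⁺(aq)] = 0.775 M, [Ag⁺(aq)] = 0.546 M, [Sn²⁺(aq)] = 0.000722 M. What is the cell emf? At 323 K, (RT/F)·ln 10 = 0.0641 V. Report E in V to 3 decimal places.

The Ag⁺/Ag couple has the more positive E°, so it is the cathode; Sn⁴⁺/Sn²⁺ is the anode.
E°cell = +0.795 − (+0.153) = +0.642 V, with n = 2 electrons transferred.
The balanced reaction is 2 Ag⁺(aq) + Sn²⁺(aq) → 2 Ag(s) + Sn⁴⁺(aq), so Q = [Sn⁴⁺(aq)] / ([Ag⁺(aq)]^2·[Sn²⁺(aq)]) = 3.6×10^3 and log Q = 3.556.
By the Nernst equation, E = +0.642 − (0.0641/2)·(3.556) = +0.528 V.

+0.528 V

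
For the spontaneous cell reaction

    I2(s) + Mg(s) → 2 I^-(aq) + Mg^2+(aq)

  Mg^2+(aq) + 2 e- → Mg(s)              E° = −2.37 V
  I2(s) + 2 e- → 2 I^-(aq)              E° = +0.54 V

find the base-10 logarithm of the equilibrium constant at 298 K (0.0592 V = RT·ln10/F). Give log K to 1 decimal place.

The I₂/I⁻ couple is reduced (cathode); E°cell = +0.54 − (−2.37) = +2.91 V with n = 2.
At equilibrium E = 0, so log K = nE°cell / 0.0592 = (2)(+2.91) / 0.0592 = 98.3.

log K = 98.3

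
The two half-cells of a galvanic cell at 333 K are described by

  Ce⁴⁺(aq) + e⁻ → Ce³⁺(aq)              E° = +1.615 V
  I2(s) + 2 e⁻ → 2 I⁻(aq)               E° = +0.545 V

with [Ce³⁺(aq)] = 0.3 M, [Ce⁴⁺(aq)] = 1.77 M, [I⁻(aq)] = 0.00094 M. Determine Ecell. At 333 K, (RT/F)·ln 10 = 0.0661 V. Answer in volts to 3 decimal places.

+0.921 V

Ce⁴⁺/Ce³⁺ is reduced (cathode, E° = +1.615 V) and I₂/I⁻ is oxidized (anode).
E°cell = +1.615 − (+0.545) = +1.070 V, with n = 2 electrons transferred.
The balanced reaction is 2 Ce⁴⁺(aq) + 2 I⁻(aq) → 2 Ce³⁺(aq) + I2(s), so Q = [Ce³⁺(aq)]^2 / ([Ce⁴⁺(aq)]^2·[I⁻(aq)]^2) = 3.25×10^4 and log Q = 4.512.
E = E° − (0.0661/n)·log Q = +1.070 − (0.0661/2)(4.512) = +0.921 V.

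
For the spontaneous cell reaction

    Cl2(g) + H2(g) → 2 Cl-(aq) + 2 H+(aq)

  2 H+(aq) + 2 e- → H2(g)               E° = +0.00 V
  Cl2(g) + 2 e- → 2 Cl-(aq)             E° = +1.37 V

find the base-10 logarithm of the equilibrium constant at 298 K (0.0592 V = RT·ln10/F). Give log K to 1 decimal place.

The Cl₂/Cl⁻ couple is reduced (cathode); E°cell = +1.37 − (+0.00) = +1.37 V with n = 2.
At equilibrium E = 0, so log K = nE°cell / 0.0592 = (2)(+1.37) / 0.0592 = 46.3.

log K = 46.3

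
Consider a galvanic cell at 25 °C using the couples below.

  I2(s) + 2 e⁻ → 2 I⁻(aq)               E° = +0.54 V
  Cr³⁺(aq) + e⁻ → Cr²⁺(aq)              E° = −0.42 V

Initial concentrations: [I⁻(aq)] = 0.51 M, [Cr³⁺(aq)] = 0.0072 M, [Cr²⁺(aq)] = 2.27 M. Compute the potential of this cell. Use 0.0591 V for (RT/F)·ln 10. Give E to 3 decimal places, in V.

+1.125 V

Since E°(I₂/I⁻) > E°(Cr³⁺/Cr²⁺), I₂/I⁻ serves as the cathode.
The standard potential is +0.54 − (−0.42) = +0.96 V and the balanced reaction transfers n = 2 electrons.
The balanced reaction is I2(s) + 2 Cr²⁺(aq) → 2 I⁻(aq) + 2 Cr³⁺(aq), so Q = ([I⁻(aq)]^2·[Cr³⁺(aq)]^2) / [Cr²⁺(aq)]^2 = 2.62×10^−6 and log Q = −5.582.
Applying E = E° − (RT ln10/nF)·log Q gives +0.96 − (0.0591/2)(−5.582) = +1.125 V.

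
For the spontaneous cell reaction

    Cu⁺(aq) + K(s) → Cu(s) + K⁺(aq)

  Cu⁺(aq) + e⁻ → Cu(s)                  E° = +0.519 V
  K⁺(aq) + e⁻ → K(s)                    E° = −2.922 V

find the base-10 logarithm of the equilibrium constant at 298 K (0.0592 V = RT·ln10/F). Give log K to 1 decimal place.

log K = 58.1

The Cu⁺/Cu couple is reduced (cathode); E°cell = +0.519 − (−2.922) = +3.441 V with n = 1.
At equilibrium E = 0, so log K = nE°cell / 0.0592 = (1)(+3.441) / 0.0592 = 58.1.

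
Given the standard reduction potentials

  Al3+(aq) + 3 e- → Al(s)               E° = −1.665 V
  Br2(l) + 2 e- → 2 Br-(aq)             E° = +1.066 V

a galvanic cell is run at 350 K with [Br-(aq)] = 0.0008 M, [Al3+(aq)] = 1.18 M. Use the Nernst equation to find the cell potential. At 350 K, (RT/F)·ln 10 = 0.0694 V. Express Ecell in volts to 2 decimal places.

The Br₂/Br⁻ couple has the more positive E°, so it is the cathode; Al³⁺/Al is the anode.
E°cell = E°cat − E°an = +1.066 − (−1.665) = +2.731 V; n = 6.
The balanced reaction is 3 Br2(l) + 2 Al(s) → 6 Br-(aq) + 2 Al3+(aq), so Q = [Br-(aq)]^6·[Al3+(aq)]^2 = 3.65×10^−19 and log Q = −18.438.
Applying E = E° − (RT ln10/nF)·log Q gives +2.731 − (0.0694/6)(−18.438) = +2.94 V.

+2.94 V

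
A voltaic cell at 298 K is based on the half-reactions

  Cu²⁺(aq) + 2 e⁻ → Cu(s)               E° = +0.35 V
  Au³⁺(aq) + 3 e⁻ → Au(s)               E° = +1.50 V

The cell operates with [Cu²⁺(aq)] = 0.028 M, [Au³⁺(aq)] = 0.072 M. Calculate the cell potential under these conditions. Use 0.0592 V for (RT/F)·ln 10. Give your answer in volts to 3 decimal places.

+1.173 V

Since E°(Au³⁺/Au) > E°(Cu²⁺/Cu), Au³⁺/Au serves as the cathode.
The standard potential is +1.50 − (+0.35) = +1.15 V and the balanced reaction transfers n = 6 electrons.
The balanced reaction is 2 Au³⁺(aq) + 3 Cu(s) → 2 Au(s) + 3 Cu²⁺(aq), so Q = [Cu²⁺(aq)]^3 / [Au³⁺(aq)]^2 = 0.00423 and log Q = −2.373.
Applying E = E° − (RT ln10/nF)·log Q gives +1.15 − (0.0592/6)(−2.373) = +1.173 V.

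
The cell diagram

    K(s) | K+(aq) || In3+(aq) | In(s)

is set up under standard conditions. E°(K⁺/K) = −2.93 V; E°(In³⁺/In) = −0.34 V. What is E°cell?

+2.59 V

By convention the left-hand electrode in cell notation is the anode (oxidation) and the right-hand electrode is the cathode (reduction).
E°cell = E°(right) − E°(left) = −0.34 − (−2.93) = +2.59 V.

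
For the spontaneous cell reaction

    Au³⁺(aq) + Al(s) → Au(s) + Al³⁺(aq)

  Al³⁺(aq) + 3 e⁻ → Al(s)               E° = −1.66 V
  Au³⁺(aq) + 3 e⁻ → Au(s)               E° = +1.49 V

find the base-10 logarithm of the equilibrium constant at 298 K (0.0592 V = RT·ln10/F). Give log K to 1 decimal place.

The Au³⁺/Au couple is reduced (cathode); E°cell = +1.49 − (−1.66) = +3.15 V with n = 3.
At equilibrium E = 0, so log K = nE°cell / 0.0592 = (3)(+3.15) / 0.0592 = 159.6.

log K = 159.6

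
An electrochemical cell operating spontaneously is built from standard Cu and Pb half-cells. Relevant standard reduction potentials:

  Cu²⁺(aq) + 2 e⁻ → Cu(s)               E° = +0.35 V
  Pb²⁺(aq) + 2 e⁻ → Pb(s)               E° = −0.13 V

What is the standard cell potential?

The Cu²⁺/Cu couple has the higher E°, so Cu ion is reduced (cathode) and Pb is oxidized (anode).
E°cell = E°(cathode) − E°(anode) = +0.35 − (−0.13) = +0.48 V.

+0.48 V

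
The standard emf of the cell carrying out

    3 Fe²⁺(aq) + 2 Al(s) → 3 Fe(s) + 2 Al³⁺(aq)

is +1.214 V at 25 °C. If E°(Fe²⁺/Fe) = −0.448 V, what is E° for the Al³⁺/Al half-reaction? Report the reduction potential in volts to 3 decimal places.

−1.662 V

In the reaction as written the Fe²⁺/Fe couple is reduced (cathode) and Al³⁺/Al is oxidized (anode), so E°cell = E°(Fe²⁺/Fe) − E°(Al³⁺/Al).
E°(Al³⁺/Al) = E°(cathode) − E°cell = −0.448 − (+1.214) = −1.662 V.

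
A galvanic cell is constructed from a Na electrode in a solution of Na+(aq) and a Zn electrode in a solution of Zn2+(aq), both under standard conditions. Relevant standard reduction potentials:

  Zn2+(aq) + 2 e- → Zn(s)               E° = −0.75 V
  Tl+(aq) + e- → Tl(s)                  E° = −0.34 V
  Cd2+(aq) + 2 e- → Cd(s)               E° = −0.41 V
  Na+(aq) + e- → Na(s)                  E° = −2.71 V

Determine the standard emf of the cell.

+1.96 V

The Zn²⁺/Zn couple has the higher E°, so Zn ion is reduced (cathode) and Na is oxidized (anode).
E°cell = E°(cathode) − E°(anode) = −0.75 − (−2.71) = +1.96 V.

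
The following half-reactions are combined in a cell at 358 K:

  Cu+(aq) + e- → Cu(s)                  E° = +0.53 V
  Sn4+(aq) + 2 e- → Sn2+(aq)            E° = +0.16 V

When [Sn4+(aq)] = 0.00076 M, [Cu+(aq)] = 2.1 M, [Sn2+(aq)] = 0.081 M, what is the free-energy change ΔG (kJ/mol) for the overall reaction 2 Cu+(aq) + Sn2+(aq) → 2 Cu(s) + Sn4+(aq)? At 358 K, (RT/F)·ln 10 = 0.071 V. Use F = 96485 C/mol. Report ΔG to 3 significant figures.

With Cu⁺/Cu reduced at the cathode, E°cell = +0.53 − (+0.16) = +0.37 V and n = 2.
The reaction quotient is [Sn4+(aq)] / ([Cu+(aq)]^2·[Sn2+(aq)]) = 0.00213; by Nernst, E = +0.37 − (0.071/2)(−2.672) = +0.4649 V.
Then ΔG = −nFE = −2 × 96485 × +0.4649 J/mol = −89.7 kJ/mol.

−89.7 kJ/mol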